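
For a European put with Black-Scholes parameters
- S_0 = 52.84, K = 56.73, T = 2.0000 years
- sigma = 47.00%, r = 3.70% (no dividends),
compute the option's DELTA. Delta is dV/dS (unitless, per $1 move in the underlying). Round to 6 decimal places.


Answer: Delta = -0.368133

Derivation:
d1 = 0.3368014417; d2 = -0.3278789327
phi(d1) = 0.3769449442; exp(-qT) = 1.0000000000; exp(-rT) = 0.9286716938
N(-d1) = 0.3681332931
Delta = -exp(-qT) * N(-d1) = -1.0000000000 * 0.3681332931 = -0.368133


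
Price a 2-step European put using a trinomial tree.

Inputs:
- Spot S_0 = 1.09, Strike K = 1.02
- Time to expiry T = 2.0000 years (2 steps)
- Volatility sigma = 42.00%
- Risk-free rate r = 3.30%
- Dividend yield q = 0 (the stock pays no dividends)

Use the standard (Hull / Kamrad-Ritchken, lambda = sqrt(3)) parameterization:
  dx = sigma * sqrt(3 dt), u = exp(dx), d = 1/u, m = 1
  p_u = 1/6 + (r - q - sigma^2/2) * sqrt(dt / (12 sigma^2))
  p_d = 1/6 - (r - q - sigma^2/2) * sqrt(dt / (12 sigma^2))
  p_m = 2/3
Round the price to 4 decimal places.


Answer: Price = V(0,0) = 0.1560

Derivation:
dt = T/N = 1.000000; dx = sigma*sqrt(3*dt) = 0.727461
u = exp(dx) = 2.069819; d = 1/u = 0.483134
p_u = 0.128727, p_m = 0.666667, p_d = 0.204607
Discount per step: exp(-r*dt) = 0.967539
Stock lattice S(k, j) with j the centered position index:
  k=0: S(0,+0) = 1.0900
  k=1: S(1,-1) = 0.5266; S(1,+0) = 1.0900; S(1,+1) = 2.2561
  k=2: S(2,-2) = 0.2544; S(2,-1) = 0.5266; S(2,+0) = 1.0900; S(2,+1) = 2.2561; S(2,+2) = 4.6697
Terminal payoffs V(N, j) = max(K - S_T, 0):
  V(2,-2) = 0.765574; V(2,-1) = 0.493384; V(2,+0) = 0.000000; V(2,+1) = 0.000000; V(2,+2) = 0.000000
Backward induction: V(k, j) = exp(-r*dt) * [p_u * V(k+1, j+1) + p_m * V(k+1, j) + p_d * V(k+1, j-1)]
  V(1,-1) = exp(-r*dt) * [p_u*0.000000 + p_m*0.493384 + p_d*0.765574] = 0.469802
  V(1,+0) = exp(-r*dt) * [p_u*0.000000 + p_m*0.000000 + p_d*0.493384] = 0.097673
  V(1,+1) = exp(-r*dt) * [p_u*0.000000 + p_m*0.000000 + p_d*0.000000] = 0.000000
  V(0,+0) = exp(-r*dt) * [p_u*0.000000 + p_m*0.097673 + p_d*0.469802] = 0.156006


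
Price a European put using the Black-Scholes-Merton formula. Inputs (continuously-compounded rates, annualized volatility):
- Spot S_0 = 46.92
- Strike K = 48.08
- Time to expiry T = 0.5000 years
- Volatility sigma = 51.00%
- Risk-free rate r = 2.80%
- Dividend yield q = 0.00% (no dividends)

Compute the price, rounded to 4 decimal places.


Answer: Price = 6.9976

Derivation:
d1 = (ln(S/K) + (r - q + 0.5*sigma^2) * T) / (sigma * sqrt(T)) = 0.15141162
d2 = d1 - sigma * sqrt(T) = -0.20921284
exp(-rT) = 0.98609754; exp(-qT) = 1.00000000
P = K * exp(-rT) * N(-d2) - S_0 * exp(-qT) * N(-d1)
N(-d1) = 0.43982551; N(-d2) = 0.58285895
P = 48.0800 * 0.98609754 * 0.58285895 - 46.9200 * 1.00000000 * 0.43982551 = 6.9976


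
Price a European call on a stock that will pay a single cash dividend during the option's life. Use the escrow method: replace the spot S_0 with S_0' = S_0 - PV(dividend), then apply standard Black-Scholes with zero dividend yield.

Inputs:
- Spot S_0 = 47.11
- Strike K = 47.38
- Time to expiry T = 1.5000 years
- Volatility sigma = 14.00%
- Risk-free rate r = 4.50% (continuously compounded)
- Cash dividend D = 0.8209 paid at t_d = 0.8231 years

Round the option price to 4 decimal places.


Answer: Price = 4.2159

Derivation:
PV(D) = D * exp(-r * t_d) = 0.8209 * 0.96363807 = 0.79105049
S_0' = S_0 - PV(D) = 47.1100 - 0.79105049 = 46.31894951
d1 = (ln(S_0'/K) + (r + sigma^2/2)*T) / (sigma*sqrt(T)) = 0.34730822
d2 = d1 - sigma*sqrt(T) = 0.17584394
exp(-rT) = 0.93472772
N(d1) = 0.63582011; N(d2) = 0.56979173
C = S_0' * N(d1) - K * exp(-rT) * N(d2) = 46.31894951 * 0.63582011 - 47.3800 * 0.93472772 * 0.56979173 = 4.2159


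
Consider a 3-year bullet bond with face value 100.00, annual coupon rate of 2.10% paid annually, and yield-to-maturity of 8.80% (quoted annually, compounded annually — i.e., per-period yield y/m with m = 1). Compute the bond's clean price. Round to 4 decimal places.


Answer: Price = 82.9797

Derivation:
Coupon per period c = face * coupon_rate / m = 2.100000
Periods per year m = 1; per-period yield y/m = 0.088000
Number of cashflows N = 3
Cashflows (t years, CF_t, discount factor 1/(1+y/m)^(m*t), PV):
  t = 1.0000: CF_t = 2.100000, DF = 0.919118, PV = 1.930147
  t = 2.0000: CF_t = 2.100000, DF = 0.844777, PV = 1.774032
  t = 3.0000: CF_t = 102.100000, DF = 0.776450, PV = 79.275512
Price P = sum_t PV_t = 82.979691


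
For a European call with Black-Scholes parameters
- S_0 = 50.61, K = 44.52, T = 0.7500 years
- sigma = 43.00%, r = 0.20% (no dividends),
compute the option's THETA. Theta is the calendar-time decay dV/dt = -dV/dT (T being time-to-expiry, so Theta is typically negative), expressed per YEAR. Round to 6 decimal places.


Answer: Theta = -4.395422

Derivation:
d1 = 0.5345139910; d2 = 0.1621230674
phi(d1) = 0.3458358161; exp(-qT) = 1.0000000000; exp(-rT) = 0.9985011244
Theta = -S*exp(-qT)*phi(d1)*sigma/(2*sqrt(T)) - r*K*exp(-rT)*N(d2) + q*S*exp(-qT)*N(d1)
N(d1) = 0.7035070139; N(d2) = 0.5643955293; sqrt(T) = 0.8660254038
Term 1 = -50.6100 * 1.0000000000 * 0.3458358161 * 0.4300 / (2 * 0.8660254038) = -4.3452436543
Term 2 = -0.0020 * 44.5200 * 0.9985011244 * 0.5643955293 = -0.0501784538
Term 3 = 0 (no dividend yield, q = 0)
Theta = -4.3452436543 + (-0.0501784538) + (0.0000000000) = -4.395422


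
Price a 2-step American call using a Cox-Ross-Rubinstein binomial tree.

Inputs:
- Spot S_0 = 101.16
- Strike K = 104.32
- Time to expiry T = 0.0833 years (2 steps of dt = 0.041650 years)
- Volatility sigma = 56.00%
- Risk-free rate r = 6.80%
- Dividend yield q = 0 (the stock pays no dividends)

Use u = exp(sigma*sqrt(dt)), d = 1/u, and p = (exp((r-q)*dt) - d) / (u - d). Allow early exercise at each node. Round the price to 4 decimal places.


dt = T/N = 0.041650
u = exp(sigma*sqrt(dt)) = 1.121073; d = 1/u = 0.892002
p = (exp((r-q)*dt) - d) / (u - d) = 0.483841
Discount per step: exp(-r*dt) = 0.997172
Stock lattice S(k, i) with i counting down-moves:
  k=0: S(0,0) = 101.1600
  k=1: S(1,0) = 113.4078; S(1,1) = 90.2349
  k=2: S(2,0) = 127.1385; S(2,1) = 101.1600; S(2,2) = 80.4898
Terminal payoffs V(N, i) = max(S_T - K, 0):
  V(2,0) = 22.818461; V(2,1) = 0.000000; V(2,2) = 0.000000
Backward induction: V(k, i) = exp(-r*dt) * [p * V(k+1, i) + (1-p) * V(k+1, i+1)]; then take max(V_cont, immediate exercise) for American.
  V(1,0) = exp(-r*dt) * [p*22.818461 + (1-p)*0.000000] = 11.009277; exercise = 9.087789; V(1,0) = max -> 11.009277
  V(1,1) = exp(-r*dt) * [p*0.000000 + (1-p)*0.000000] = 0.000000; exercise = 0.000000; V(1,1) = max -> 0.000000
  V(0,0) = exp(-r*dt) * [p*11.009277 + (1-p)*0.000000] = 5.311672; exercise = 0.000000; V(0,0) = max -> 5.311672

Answer: Price = V(0,0) = 5.3117


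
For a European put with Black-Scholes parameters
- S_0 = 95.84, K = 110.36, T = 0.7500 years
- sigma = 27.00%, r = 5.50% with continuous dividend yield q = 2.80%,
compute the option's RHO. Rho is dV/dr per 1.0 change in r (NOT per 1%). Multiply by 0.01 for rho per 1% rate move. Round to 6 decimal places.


d1 = -0.3997834781; d2 = -0.6336103372
phi(d1) = 0.3683020285; exp(-qT) = 0.9792189646; exp(-rT) = 0.9595892027
N(-d2) = 0.7368324235
Rho = -K*T*exp(-rT)*N(-d2) = -110.3600 * 0.7500 * 0.9595892027 * 0.7368324235 = -58.523061

Answer: Rho = -58.523061


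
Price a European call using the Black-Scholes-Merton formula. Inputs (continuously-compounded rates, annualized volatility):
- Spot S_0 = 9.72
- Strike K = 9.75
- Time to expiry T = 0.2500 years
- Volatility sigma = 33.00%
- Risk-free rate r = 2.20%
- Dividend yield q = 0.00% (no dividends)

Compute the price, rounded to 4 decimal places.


d1 = (ln(S/K) + (r - q + 0.5*sigma^2) * T) / (sigma * sqrt(T)) = 0.09715657
d2 = d1 - sigma * sqrt(T) = -0.06784343
exp(-rT) = 0.99451510; exp(-qT) = 1.00000000
C = S_0 * exp(-qT) * N(d1) - K * exp(-rT) * N(d2)
N(d1) = 0.53869897; N(d2) = 0.47295513
C = 9.7200 * 1.00000000 * 0.53869897 - 9.7500 * 0.99451510 * 0.47295513 = 0.6501

Answer: Price = 0.6501


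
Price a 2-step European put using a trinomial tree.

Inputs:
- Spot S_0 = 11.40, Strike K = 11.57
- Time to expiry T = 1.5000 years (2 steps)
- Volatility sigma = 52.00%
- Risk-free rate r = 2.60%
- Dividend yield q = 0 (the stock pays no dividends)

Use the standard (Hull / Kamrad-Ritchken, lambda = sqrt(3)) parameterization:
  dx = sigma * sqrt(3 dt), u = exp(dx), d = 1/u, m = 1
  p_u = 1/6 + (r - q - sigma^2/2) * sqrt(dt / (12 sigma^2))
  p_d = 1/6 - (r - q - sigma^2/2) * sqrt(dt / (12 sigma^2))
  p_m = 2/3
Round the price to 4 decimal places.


Answer: Price = V(0,0) = 2.2877

Derivation:
dt = T/N = 0.750000; dx = sigma*sqrt(3*dt) = 0.780000
u = exp(dx) = 2.181472; d = 1/u = 0.458406
p_u = 0.114167, p_m = 0.666667, p_d = 0.219167
Discount per step: exp(-r*dt) = 0.980689
Stock lattice S(k, j) with j the centered position index:
  k=0: S(0,+0) = 11.4000
  k=1: S(1,-1) = 5.2258; S(1,+0) = 11.4000; S(1,+1) = 24.8688
  k=2: S(2,-2) = 2.3956; S(2,-1) = 5.2258; S(2,+0) = 11.4000; S(2,+1) = 24.8688; S(2,+2) = 54.2506
Terminal payoffs V(N, j) = max(K - S_T, 0):
  V(2,-2) = 9.174449; V(2,-1) = 6.344171; V(2,+0) = 0.170000; V(2,+1) = 0.000000; V(2,+2) = 0.000000
Backward induction: V(k, j) = exp(-r*dt) * [p_u * V(k+1, j+1) + p_m * V(k+1, j) + p_d * V(k+1, j-1)]
  V(1,-1) = exp(-r*dt) * [p_u*0.170000 + p_m*6.344171 + p_d*9.174449] = 6.138710
  V(1,+0) = exp(-r*dt) * [p_u*0.000000 + p_m*0.170000 + p_d*6.344171] = 1.474725
  V(1,+1) = exp(-r*dt) * [p_u*0.000000 + p_m*0.000000 + p_d*0.170000] = 0.036539
  V(0,+0) = exp(-r*dt) * [p_u*0.036539 + p_m*1.474725 + p_d*6.138710] = 2.287675


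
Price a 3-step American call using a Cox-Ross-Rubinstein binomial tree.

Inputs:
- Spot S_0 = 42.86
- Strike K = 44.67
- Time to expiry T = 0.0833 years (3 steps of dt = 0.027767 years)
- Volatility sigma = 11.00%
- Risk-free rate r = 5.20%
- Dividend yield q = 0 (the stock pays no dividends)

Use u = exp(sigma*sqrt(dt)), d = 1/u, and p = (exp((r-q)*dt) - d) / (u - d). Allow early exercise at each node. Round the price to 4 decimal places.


Answer: Price = V(0,0) = 0.0933

Derivation:
dt = T/N = 0.027767
u = exp(sigma*sqrt(dt)) = 1.018499; d = 1/u = 0.981837
p = (exp((r-q)*dt) - d) / (u - d) = 0.534830
Discount per step: exp(-r*dt) = 0.998557
Stock lattice S(k, i) with i counting down-moves:
  k=0: S(0,0) = 42.8600
  k=1: S(1,0) = 43.6529; S(1,1) = 42.0815
  k=2: S(2,0) = 44.4604; S(2,1) = 42.8600; S(2,2) = 41.3172
  k=3: S(3,0) = 45.2828; S(3,1) = 43.6529; S(3,2) = 42.0815; S(3,3) = 40.5668
Terminal payoffs V(N, i) = max(S_T - K, 0):
  V(3,0) = 0.612833; V(3,1) = 0.000000; V(3,2) = 0.000000; V(3,3) = 0.000000
Backward induction: V(k, i) = exp(-r*dt) * [p * V(k+1, i) + (1-p) * V(k+1, i+1)]; then take max(V_cont, immediate exercise) for American.
  V(2,0) = exp(-r*dt) * [p*0.612833 + (1-p)*0.000000] = 0.327288; exercise = 0.000000; V(2,0) = max -> 0.327288
  V(2,1) = exp(-r*dt) * [p*0.000000 + (1-p)*0.000000] = 0.000000; exercise = 0.000000; V(2,1) = max -> 0.000000
  V(2,2) = exp(-r*dt) * [p*0.000000 + (1-p)*0.000000] = 0.000000; exercise = 0.000000; V(2,2) = max -> 0.000000
  V(1,0) = exp(-r*dt) * [p*0.327288 + (1-p)*0.000000] = 0.174791; exercise = 0.000000; V(1,0) = max -> 0.174791
  V(1,1) = exp(-r*dt) * [p*0.000000 + (1-p)*0.000000] = 0.000000; exercise = 0.000000; V(1,1) = max -> 0.000000
  V(0,0) = exp(-r*dt) * [p*0.174791 + (1-p)*0.000000] = 0.093349; exercise = 0.000000; V(0,0) = max -> 0.093349


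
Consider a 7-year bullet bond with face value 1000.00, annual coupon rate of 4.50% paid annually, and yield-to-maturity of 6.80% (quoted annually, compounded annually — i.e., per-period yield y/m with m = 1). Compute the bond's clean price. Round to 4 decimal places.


Coupon per period c = face * coupon_rate / m = 45.000000
Periods per year m = 1; per-period yield y/m = 0.068000
Number of cashflows N = 7
Cashflows (t years, CF_t, discount factor 1/(1+y/m)^(m*t), PV):
  t = 1.0000: CF_t = 45.000000, DF = 0.936330, PV = 42.134831
  t = 2.0000: CF_t = 45.000000, DF = 0.876713, PV = 39.452089
  t = 3.0000: CF_t = 45.000000, DF = 0.820892, PV = 36.940159
  t = 4.0000: CF_t = 45.000000, DF = 0.768626, PV = 34.588163
  t = 5.0000: CF_t = 45.000000, DF = 0.719687, PV = 32.385921
  t = 6.0000: CF_t = 45.000000, DF = 0.673864, PV = 30.323896
  t = 7.0000: CF_t = 1045.000000, DF = 0.630959, PV = 659.352294
Price P = sum_t PV_t = 875.177354

Answer: Price = 875.1774


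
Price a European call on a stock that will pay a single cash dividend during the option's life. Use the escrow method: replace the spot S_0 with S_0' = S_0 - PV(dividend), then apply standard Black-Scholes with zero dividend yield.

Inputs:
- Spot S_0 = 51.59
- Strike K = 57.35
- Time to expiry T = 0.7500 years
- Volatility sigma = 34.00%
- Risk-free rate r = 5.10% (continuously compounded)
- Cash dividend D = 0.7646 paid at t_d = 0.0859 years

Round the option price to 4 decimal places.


Answer: Price = 4.2603

Derivation:
PV(D) = D * exp(-r * t_d) = 0.7646 * 0.99562868 = 0.76125769
S_0' = S_0 - PV(D) = 51.5900 - 0.76125769 = 50.82874231
d1 = (ln(S_0'/K) + (r + sigma^2/2)*T) / (sigma*sqrt(T)) = -0.13282743
d2 = d1 - sigma*sqrt(T) = -0.42727607
exp(-rT) = 0.96247229
N(d1) = 0.44716493; N(d2) = 0.33458913
C = S_0' * N(d1) - K * exp(-rT) * N(d2) = 50.82874231 * 0.44716493 - 57.3500 * 0.96247229 * 0.33458913 = 4.2603


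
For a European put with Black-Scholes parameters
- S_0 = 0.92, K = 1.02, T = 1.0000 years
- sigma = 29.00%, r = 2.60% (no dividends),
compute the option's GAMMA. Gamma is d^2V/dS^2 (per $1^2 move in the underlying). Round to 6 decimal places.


d1 = -0.1211525387; d2 = -0.4111525387
phi(d1) = 0.3960251728; exp(-qT) = 1.0000000000; exp(-rT) = 0.9743350896
Gamma = exp(-qT) * phi(d1) / (S * sigma * sqrt(T)) = 1.0000000000 * 0.3960251728 / (0.9200 * 0.2900 * 1.0000000000) = 1.484352

Answer: Gamma = 1.484352


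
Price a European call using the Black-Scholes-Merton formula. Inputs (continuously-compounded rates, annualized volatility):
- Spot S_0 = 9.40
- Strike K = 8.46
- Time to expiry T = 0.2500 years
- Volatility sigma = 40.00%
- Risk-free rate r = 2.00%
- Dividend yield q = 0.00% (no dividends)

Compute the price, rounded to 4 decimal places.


d1 = (ln(S/K) + (r - q + 0.5*sigma^2) * T) / (sigma * sqrt(T)) = 0.65180258
d2 = d1 - sigma * sqrt(T) = 0.45180258
exp(-rT) = 0.99501248; exp(-qT) = 1.00000000
C = S_0 * exp(-qT) * N(d1) - K * exp(-rT) * N(d2)
N(d1) = 0.74273573; N(d2) = 0.67429439
C = 9.4000 * 1.00000000 * 0.74273573 - 8.4600 * 0.99501248 * 0.67429439 = 1.3056

Answer: Price = 1.3056


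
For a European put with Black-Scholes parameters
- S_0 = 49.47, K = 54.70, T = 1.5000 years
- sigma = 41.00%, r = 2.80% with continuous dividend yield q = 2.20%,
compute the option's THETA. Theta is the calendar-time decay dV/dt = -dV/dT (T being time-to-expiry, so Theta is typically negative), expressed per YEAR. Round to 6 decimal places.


d1 = 0.0688599677; d2 = -0.4332854296
phi(d1) = 0.3979975694; exp(-qT) = 0.9675385596; exp(-rT) = 0.9588697806
Theta = -S*exp(-qT)*phi(d1)*sigma/(2*sqrt(T)) + r*K*exp(-rT)*N(-d2) - q*S*exp(-qT)*N(-d1)
N(-d1) = 0.4725505420; N(-d2) = 0.6675962890; sqrt(T) = 1.2247448714
Term 1 = -49.4700 * 0.9675385596 * 0.3979975694 * 0.4100 / (2 * 1.2247448714) = -3.1885912046
Term 2 = 0.0280 * 54.7000 * 0.9588697806 * 0.6675962890 = 0.9804352186
Term 3 = -0.0220 * 49.4700 * 0.9675385596 * 0.4725505420 = -0.4976008791
Theta = -3.1885912046 + (0.9804352186) + (-0.4976008791) = -2.705757

Answer: Theta = -2.705757


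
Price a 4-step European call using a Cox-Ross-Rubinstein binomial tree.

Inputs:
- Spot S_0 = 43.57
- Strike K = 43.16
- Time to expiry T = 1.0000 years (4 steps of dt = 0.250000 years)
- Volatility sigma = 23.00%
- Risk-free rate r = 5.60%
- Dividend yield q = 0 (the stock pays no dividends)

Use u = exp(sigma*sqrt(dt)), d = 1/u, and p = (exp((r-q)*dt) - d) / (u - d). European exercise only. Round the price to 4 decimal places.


dt = T/N = 0.250000
u = exp(sigma*sqrt(dt)) = 1.121873; d = 1/u = 0.891366
p = (exp((r-q)*dt) - d) / (u - d) = 0.532444
Discount per step: exp(-r*dt) = 0.986098
Stock lattice S(k, i) with i counting down-moves:
  k=0: S(0,0) = 43.5700
  k=1: S(1,0) = 48.8800; S(1,1) = 38.8368
  k=2: S(2,0) = 54.8372; S(2,1) = 43.5700; S(2,2) = 34.6178
  k=3: S(3,0) = 61.5204; S(3,1) = 48.8800; S(3,2) = 38.8368; S(3,3) = 30.8572
  k=4: S(4,0) = 69.0181; S(4,1) = 54.8372; S(4,2) = 43.5700; S(4,3) = 34.6178; S(4,4) = 27.5050
Terminal payoffs V(N, i) = max(S_T - K, 0):
  V(4,0) = 25.858104; V(4,1) = 11.677202; V(4,2) = 0.410000; V(4,3) = 0.000000; V(4,4) = 0.000000
Backward induction: V(k, i) = exp(-r*dt) * [p * V(k+1, i) + (1-p) * V(k+1, i+1)].
  V(3,0) = exp(-r*dt) * [p*25.858104 + (1-p)*11.677202] = 18.960431
  V(3,1) = exp(-r*dt) * [p*11.677202 + (1-p)*0.410000] = 6.320056
  V(3,2) = exp(-r*dt) * [p*0.410000 + (1-p)*0.000000] = 0.215267
  V(3,3) = exp(-r*dt) * [p*0.000000 + (1-p)*0.000000] = 0.000000
  V(2,0) = exp(-r*dt) * [p*18.960431 + (1-p)*6.320056] = 12.868921
  V(2,1) = exp(-r*dt) * [p*6.320056 + (1-p)*0.215267] = 3.417545
  V(2,2) = exp(-r*dt) * [p*0.215267 + (1-p)*0.000000] = 0.113024
  V(1,0) = exp(-r*dt) * [p*12.868921 + (1-p)*3.417545] = 8.332403
  V(1,1) = exp(-r*dt) * [p*3.417545 + (1-p)*0.113024] = 1.846466
  V(0,0) = exp(-r*dt) * [p*8.332403 + (1-p)*1.846466] = 5.226186

Answer: Price = V(0,0) = 5.2262


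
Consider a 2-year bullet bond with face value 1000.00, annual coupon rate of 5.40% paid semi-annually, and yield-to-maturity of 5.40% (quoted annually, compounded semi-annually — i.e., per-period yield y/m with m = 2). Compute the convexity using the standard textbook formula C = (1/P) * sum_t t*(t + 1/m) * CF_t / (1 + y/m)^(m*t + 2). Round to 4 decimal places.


Coupon per period c = face * coupon_rate / m = 27.000000
Periods per year m = 2; per-period yield y/m = 0.027000
Number of cashflows N = 4
Cashflows (t years, CF_t, discount factor 1/(1+y/m)^(m*t), PV):
  t = 0.5000: CF_t = 27.000000, DF = 0.973710, PV = 26.290166
  t = 1.0000: CF_t = 27.000000, DF = 0.948111, PV = 25.598993
  t = 1.5000: CF_t = 27.000000, DF = 0.923185, PV = 24.925991
  t = 2.0000: CF_t = 1027.000000, DF = 0.898914, PV = 923.184851
Price P = sum_t PV_t = 1000.000000
Convexity numerator sum_t t*(t + 1/m) * CF_t / (1+y/m)^(m*t + 2):
  t = 0.5000: term = 12.462995
  t = 1.0000: term = 36.406024
  t = 1.5000: term = 70.897807
  t = 2.0000: term = 4376.407830
Convexity = (1/P) * sum = 4496.174656 / 1000.000000 = 4.496175

Answer: Convexity = 4.4962


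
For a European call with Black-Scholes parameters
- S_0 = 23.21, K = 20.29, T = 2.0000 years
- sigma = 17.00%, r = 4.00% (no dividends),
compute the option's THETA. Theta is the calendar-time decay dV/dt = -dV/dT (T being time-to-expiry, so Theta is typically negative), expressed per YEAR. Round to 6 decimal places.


d1 = 1.0122236337; d2 = 0.7718073281
phi(d1) = 0.2390131099; exp(-qT) = 1.0000000000; exp(-rT) = 0.9231163464
Theta = -S*exp(-qT)*phi(d1)*sigma/(2*sqrt(T)) - r*K*exp(-rT)*N(d2) + q*S*exp(-qT)*N(d1)
N(d1) = 0.8442844307; N(d2) = 0.7798857246; sqrt(T) = 1.4142135624
Term 1 = -23.2100 * 1.0000000000 * 0.2390131099 * 0.1700 / (2 * 1.4142135624) = -0.3334270201
Term 2 = -0.0400 * 20.2900 * 0.9231163464 * 0.7798857246 = -0.5842913416
Term 3 = 0 (no dividend yield, q = 0)
Theta = -0.3334270201 + (-0.5842913416) + (0.0000000000) = -0.917718

Answer: Theta = -0.917718


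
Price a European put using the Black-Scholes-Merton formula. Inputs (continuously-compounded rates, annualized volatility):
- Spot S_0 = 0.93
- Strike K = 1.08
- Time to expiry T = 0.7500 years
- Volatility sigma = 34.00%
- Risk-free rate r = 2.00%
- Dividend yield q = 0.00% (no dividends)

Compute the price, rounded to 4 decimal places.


Answer: Price = 0.1955

Derivation:
d1 = (ln(S/K) + (r - q + 0.5*sigma^2) * T) / (sigma * sqrt(T)) = -0.30966940
d2 = d1 - sigma * sqrt(T) = -0.60411804
exp(-rT) = 0.98511194; exp(-qT) = 1.00000000
P = K * exp(-rT) * N(-d2) - S_0 * exp(-qT) * N(-d1)
N(-d1) = 0.62159381; N(-d2) = 0.72711742
P = 1.0800 * 0.98511194 * 0.72711742 - 0.9300 * 1.00000000 * 0.62159381 = 0.1955


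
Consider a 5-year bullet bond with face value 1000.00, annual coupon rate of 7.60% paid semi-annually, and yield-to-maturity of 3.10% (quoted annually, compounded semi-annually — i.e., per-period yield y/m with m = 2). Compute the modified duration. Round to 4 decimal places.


Answer: Modified duration = 4.2640

Derivation:
Coupon per period c = face * coupon_rate / m = 38.000000
Periods per year m = 2; per-period yield y/m = 0.015500
Number of cashflows N = 10
Cashflows (t years, CF_t, discount factor 1/(1+y/m)^(m*t), PV):
  t = 0.5000: CF_t = 38.000000, DF = 0.984737, PV = 37.419990
  t = 1.0000: CF_t = 38.000000, DF = 0.969706, PV = 36.848833
  t = 1.5000: CF_t = 38.000000, DF = 0.954905, PV = 36.286394
  t = 2.0000: CF_t = 38.000000, DF = 0.940330, PV = 35.732540
  t = 2.5000: CF_t = 38.000000, DF = 0.925977, PV = 35.187139
  t = 3.0000: CF_t = 38.000000, DF = 0.911844, PV = 34.650063
  t = 3.5000: CF_t = 38.000000, DF = 0.897926, PV = 34.121185
  t = 4.0000: CF_t = 38.000000, DF = 0.884220, PV = 33.600379
  t = 4.5000: CF_t = 38.000000, DF = 0.870724, PV = 33.087522
  t = 5.0000: CF_t = 1038.000000, DF = 0.857434, PV = 890.016537
Price P = sum_t PV_t = 1206.950582
First compute Macaulay numerator sum_t t * PV_t:
  t * PV_t at t = 0.5000: 18.709995
  t * PV_t at t = 1.0000: 36.848833
  t * PV_t at t = 1.5000: 54.429591
  t * PV_t at t = 2.0000: 71.465080
  t * PV_t at t = 2.5000: 87.967848
  t * PV_t at t = 3.0000: 103.950189
  t * PV_t at t = 3.5000: 119.424147
  t * PV_t at t = 4.0000: 134.401516
  t * PV_t at t = 4.5000: 148.893850
  t * PV_t at t = 5.0000: 4450.082685
Macaulay duration D = 5226.173733 / 1206.950582 = 4.330064
Modified duration = D / (1 + y/m) = 4.330064 / (1 + 0.015500) = 4.263973


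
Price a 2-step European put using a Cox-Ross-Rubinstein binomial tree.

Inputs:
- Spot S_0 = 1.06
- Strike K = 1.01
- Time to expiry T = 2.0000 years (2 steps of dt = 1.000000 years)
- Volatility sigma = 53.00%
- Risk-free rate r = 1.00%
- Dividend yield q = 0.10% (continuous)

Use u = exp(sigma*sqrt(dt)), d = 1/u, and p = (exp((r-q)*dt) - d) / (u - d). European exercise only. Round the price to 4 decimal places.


Answer: Price = V(0,0) = 0.2432

Derivation:
dt = T/N = 1.000000
u = exp(sigma*sqrt(dt)) = 1.698932; d = 1/u = 0.588605
p = (exp((r-q)*dt) - d) / (u - d) = 0.378659
Discount per step: exp(-r*dt) = 0.990050
Stock lattice S(k, i) with i counting down-moves:
  k=0: S(0,0) = 1.0600
  k=1: S(1,0) = 1.8009; S(1,1) = 0.6239
  k=2: S(2,0) = 3.0596; S(2,1) = 1.0600; S(2,2) = 0.3672
Terminal payoffs V(N, i) = max(K - S_T, 0):
  V(2,0) = 0.000000; V(2,1) = 0.000000; V(2,2) = 0.642757
Backward induction: V(k, i) = exp(-r*dt) * [p * V(k+1, i) + (1-p) * V(k+1, i+1)].
  V(1,0) = exp(-r*dt) * [p*0.000000 + (1-p)*0.000000] = 0.000000
  V(1,1) = exp(-r*dt) * [p*0.000000 + (1-p)*0.642757] = 0.395397
  V(0,0) = exp(-r*dt) * [p*0.000000 + (1-p)*0.395397] = 0.243232


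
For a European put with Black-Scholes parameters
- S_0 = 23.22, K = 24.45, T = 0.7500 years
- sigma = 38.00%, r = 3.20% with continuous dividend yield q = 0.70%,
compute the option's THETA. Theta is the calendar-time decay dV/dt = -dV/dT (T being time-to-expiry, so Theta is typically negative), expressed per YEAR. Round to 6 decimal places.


Answer: Theta = -1.632576

Derivation:
d1 = 0.0646746567; d2 = -0.2644149968
phi(d1) = 0.3981088022; exp(-qT) = 0.9947637572; exp(-rT) = 0.9762857098
Theta = -S*exp(-qT)*phi(d1)*sigma/(2*sqrt(T)) + r*K*exp(-rT)*N(-d2) - q*S*exp(-qT)*N(-d1)
N(-d1) = 0.4742165208; N(-d2) = 0.6042699216; sqrt(T) = 0.8660254038
Term 1 = -23.2200 * 0.9947637572 * 0.3981088022 * 0.3800 / (2 * 0.8660254038) = -2.0174692250
Term 2 = 0.0320 * 24.4500 * 0.9762857098 * 0.6042699216 = 0.4615691259
Term 3 = -0.0070 * 23.2200 * 0.9947637572 * 0.4742165208 = -0.0766755481
Theta = -2.0174692250 + (0.4615691259) + (-0.0766755481) = -1.632576


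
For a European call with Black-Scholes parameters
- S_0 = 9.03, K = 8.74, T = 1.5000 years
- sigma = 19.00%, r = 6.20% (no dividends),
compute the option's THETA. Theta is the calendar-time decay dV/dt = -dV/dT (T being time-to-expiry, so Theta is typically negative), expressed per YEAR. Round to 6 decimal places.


Answer: Theta = -0.553180

Derivation:
d1 = 0.6562792289; d2 = 0.4235777033
phi(d1) = 0.3216504937; exp(-qT) = 1.0000000000; exp(-rT) = 0.9111935003
Theta = -S*exp(-qT)*phi(d1)*sigma/(2*sqrt(T)) - r*K*exp(-rT)*N(d2) + q*S*exp(-qT)*N(d1)
N(d1) = 0.7441777602; N(d2) = 0.6640630905; sqrt(T) = 1.2247448714
Term 1 = -9.0300 * 1.0000000000 * 0.3216504937 * 0.1900 / (2 * 1.2247448714) = -0.2252941674
Term 2 = -0.0620 * 8.7400 * 0.9111935003 * 0.6640630905 = -0.3278861539
Term 3 = 0 (no dividend yield, q = 0)
Theta = -0.2252941674 + (-0.3278861539) + (0.0000000000) = -0.553180


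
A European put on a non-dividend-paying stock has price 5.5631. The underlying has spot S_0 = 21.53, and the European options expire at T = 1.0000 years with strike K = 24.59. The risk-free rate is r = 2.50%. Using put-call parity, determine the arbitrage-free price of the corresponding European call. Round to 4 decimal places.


Put-call parity: C - P = S_0 * exp(-qT) - K * exp(-rT).
S_0 * exp(-qT) = 21.5300 * 1.00000000 = 21.53000000
K * exp(-rT) = 24.5900 * 0.97530991 = 23.98287074
C = P + S*exp(-qT) - K*exp(-rT)
C = 5.5631 + 21.53000000 - 23.98287074 = 3.1102

Answer: Call price = 3.1102


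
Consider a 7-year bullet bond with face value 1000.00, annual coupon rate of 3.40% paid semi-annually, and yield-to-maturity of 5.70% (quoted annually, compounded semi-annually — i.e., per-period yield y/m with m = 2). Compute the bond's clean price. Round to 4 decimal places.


Answer: Price = 868.7569

Derivation:
Coupon per period c = face * coupon_rate / m = 17.000000
Periods per year m = 2; per-period yield y/m = 0.028500
Number of cashflows N = 14
Cashflows (t years, CF_t, discount factor 1/(1+y/m)^(m*t), PV):
  t = 0.5000: CF_t = 17.000000, DF = 0.972290, PV = 16.528926
  t = 1.0000: CF_t = 17.000000, DF = 0.945347, PV = 16.070905
  t = 1.5000: CF_t = 17.000000, DF = 0.919152, PV = 15.625576
  t = 2.0000: CF_t = 17.000000, DF = 0.893682, PV = 15.192587
  t = 2.5000: CF_t = 17.000000, DF = 0.868917, PV = 14.771597
  t = 3.0000: CF_t = 17.000000, DF = 0.844840, PV = 14.362272
  t = 3.5000: CF_t = 17.000000, DF = 0.821429, PV = 13.964290
  t = 4.0000: CF_t = 17.000000, DF = 0.798667, PV = 13.577336
  t = 4.5000: CF_t = 17.000000, DF = 0.776536, PV = 13.201104
  t = 5.0000: CF_t = 17.000000, DF = 0.755018, PV = 12.835298
  t = 5.5000: CF_t = 17.000000, DF = 0.734096, PV = 12.479629
  t = 6.0000: CF_t = 17.000000, DF = 0.713754, PV = 12.133815
  t = 6.5000: CF_t = 17.000000, DF = 0.693976, PV = 11.797584
  t = 7.0000: CF_t = 1017.000000, DF = 0.674745, PV = 686.215950
Price P = sum_t PV_t = 868.756868


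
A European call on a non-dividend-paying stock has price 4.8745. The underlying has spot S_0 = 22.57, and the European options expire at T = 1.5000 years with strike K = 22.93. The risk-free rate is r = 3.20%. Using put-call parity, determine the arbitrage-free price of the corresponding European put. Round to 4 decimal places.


Put-call parity: C - P = S_0 * exp(-qT) - K * exp(-rT).
S_0 * exp(-qT) = 22.5700 * 1.00000000 = 22.57000000
K * exp(-rT) = 22.9300 * 0.95313379 = 21.85535774
P = C - S*exp(-qT) + K*exp(-rT)
P = 4.8745 - 22.57000000 + 21.85535774 = 4.1599

Answer: Put price = 4.1599


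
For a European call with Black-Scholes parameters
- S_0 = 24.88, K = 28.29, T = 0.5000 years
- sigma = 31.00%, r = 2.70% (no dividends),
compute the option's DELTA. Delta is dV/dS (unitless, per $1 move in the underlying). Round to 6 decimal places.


Answer: Delta = 0.339155

Derivation:
d1 = -0.4147711257; d2 = -0.6339742279
phi(d1) = 0.3660607131; exp(-qT) = 1.0000000000; exp(-rT) = 0.9865907163
N(d1) = 0.3391547295
Delta = exp(-qT) * N(d1) = 1.0000000000 * 0.3391547295 = 0.339155


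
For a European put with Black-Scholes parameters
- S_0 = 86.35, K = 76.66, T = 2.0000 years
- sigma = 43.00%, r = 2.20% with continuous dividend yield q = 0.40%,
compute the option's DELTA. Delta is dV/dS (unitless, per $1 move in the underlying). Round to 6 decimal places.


Answer: Delta = -0.285789

Derivation:
d1 = 0.5589905127; d2 = -0.0491213191
phi(d1) = 0.3412384668; exp(-qT) = 0.9920319148; exp(-rT) = 0.9569539575
N(-d1) = 0.2880840975
Delta = -exp(-qT) * N(-d1) = -0.9920319148 * 0.2880840975 = -0.285789


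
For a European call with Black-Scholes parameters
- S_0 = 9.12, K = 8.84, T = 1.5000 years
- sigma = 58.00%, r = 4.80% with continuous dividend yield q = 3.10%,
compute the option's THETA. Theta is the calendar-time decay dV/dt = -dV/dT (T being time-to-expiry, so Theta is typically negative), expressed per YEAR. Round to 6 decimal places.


Answer: Theta = -0.722385

Derivation:
d1 = 0.4349715583; d2 = -0.2753804671
phi(d1) = 0.3629324096; exp(-qT) = 0.9545645606; exp(-rT) = 0.9305308958
Theta = -S*exp(-qT)*phi(d1)*sigma/(2*sqrt(T)) - r*K*exp(-rT)*N(d2) + q*S*exp(-qT)*N(d1)
N(d1) = 0.6682084639; N(d2) = 0.3915119746; sqrt(T) = 1.2247448714
Term 1 = -9.1200 * 0.9545645606 * 0.3629324096 * 0.5800 / (2 * 1.2247448714) = -0.7481320588
Term 2 = -0.0480 * 8.8400 * 0.9305308958 * 0.3915119746 = -0.1545857116
Term 3 = 0.0310 * 9.1200 * 0.9545645606 * 0.6682084639 = 0.1803324201
Theta = -0.7481320588 + (-0.1545857116) + (0.1803324201) = -0.722385


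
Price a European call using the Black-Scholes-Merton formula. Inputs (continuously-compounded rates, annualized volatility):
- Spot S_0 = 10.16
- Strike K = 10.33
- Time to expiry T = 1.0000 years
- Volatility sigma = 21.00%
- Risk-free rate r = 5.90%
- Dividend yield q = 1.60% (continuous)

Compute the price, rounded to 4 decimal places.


Answer: Price = 0.9620

Derivation:
d1 = (ln(S/K) + (r - q + 0.5*sigma^2) * T) / (sigma * sqrt(T)) = 0.23074361
d2 = d1 - sigma * sqrt(T) = 0.02074361
exp(-rT) = 0.94270677; exp(-qT) = 0.98412732
C = S_0 * exp(-qT) * N(d1) - K * exp(-rT) * N(d2)
N(d1) = 0.59124301; N(d2) = 0.50827491
C = 10.1600 * 0.98412732 * 0.59124301 - 10.3300 * 0.94270677 * 0.50827491 = 0.9620


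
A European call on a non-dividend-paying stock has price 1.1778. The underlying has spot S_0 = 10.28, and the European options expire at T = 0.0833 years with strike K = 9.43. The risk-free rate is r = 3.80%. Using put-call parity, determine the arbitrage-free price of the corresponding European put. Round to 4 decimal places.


Answer: Put price = 0.2980

Derivation:
Put-call parity: C - P = S_0 * exp(-qT) - K * exp(-rT).
S_0 * exp(-qT) = 10.2800 * 1.00000000 = 10.28000000
K * exp(-rT) = 9.4300 * 0.99683960 = 9.40019747
P = C - S*exp(-qT) + K*exp(-rT)
P = 1.1778 - 10.28000000 + 9.40019747 = 0.2980


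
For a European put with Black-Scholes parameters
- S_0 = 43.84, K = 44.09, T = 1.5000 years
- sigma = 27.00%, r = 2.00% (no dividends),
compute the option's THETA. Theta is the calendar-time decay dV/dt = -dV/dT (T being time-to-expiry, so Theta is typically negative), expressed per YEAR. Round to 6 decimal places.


d1 = 0.2388665080; d2 = -0.0918146073
phi(d1) = 0.3877218269; exp(-qT) = 1.0000000000; exp(-rT) = 0.9704455335
Theta = -S*exp(-qT)*phi(d1)*sigma/(2*sqrt(T)) + r*K*exp(-rT)*N(-d2) - q*S*exp(-qT)*N(-d1)
N(-d1) = 0.4056045483; N(-d2) = 0.5365773309; sqrt(T) = 1.2247448714
Term 1 = -43.8400 * 1.0000000000 * 0.3877218269 * 0.2700 / (2 * 1.2247448714) = -1.8736088747
Term 2 = 0.0200 * 44.0900 * 0.9704455335 * 0.5365773309 = 0.4591700796
Term 3 = 0 (no dividend yield, q = 0)
Theta = -1.8736088747 + (0.4591700796) + (0.0000000000) = -1.414439

Answer: Theta = -1.414439


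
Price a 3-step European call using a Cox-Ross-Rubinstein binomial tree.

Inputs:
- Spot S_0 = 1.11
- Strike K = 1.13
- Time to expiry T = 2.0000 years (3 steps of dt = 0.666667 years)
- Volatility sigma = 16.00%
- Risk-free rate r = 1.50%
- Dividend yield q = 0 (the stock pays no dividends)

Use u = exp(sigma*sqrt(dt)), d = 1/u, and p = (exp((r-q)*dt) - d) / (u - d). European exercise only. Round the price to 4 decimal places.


dt = T/N = 0.666667
u = exp(sigma*sqrt(dt)) = 1.139557; d = 1/u = 0.877534
p = (exp((r-q)*dt) - d) / (u - d) = 0.505743
Discount per step: exp(-r*dt) = 0.990050
Stock lattice S(k, i) with i counting down-moves:
  k=0: S(0,0) = 1.1100
  k=1: S(1,0) = 1.2649; S(1,1) = 0.9741
  k=2: S(2,0) = 1.4414; S(2,1) = 1.1100; S(2,2) = 0.8548
  k=3: S(3,0) = 1.6426; S(3,1) = 1.2649; S(3,2) = 0.9741; S(3,3) = 0.7501
Terminal payoffs V(N, i) = max(S_T - K, 0):
  V(3,0) = 0.512597; V(3,1) = 0.134908; V(3,2) = 0.000000; V(3,3) = 0.000000
Backward induction: V(k, i) = exp(-r*dt) * [p * V(k+1, i) + (1-p) * V(k+1, i+1)].
  V(2,0) = exp(-r*dt) * [p*0.512597 + (1-p)*0.134908] = 0.322678
  V(2,1) = exp(-r*dt) * [p*0.134908 + (1-p)*0.000000] = 0.067550
  V(2,2) = exp(-r*dt) * [p*0.000000 + (1-p)*0.000000] = 0.000000
  V(1,0) = exp(-r*dt) * [p*0.322678 + (1-p)*0.067550] = 0.194623
  V(1,1) = exp(-r*dt) * [p*0.067550 + (1-p)*0.000000] = 0.033823
  V(0,0) = exp(-r*dt) * [p*0.194623 + (1-p)*0.033823] = 0.114001

Answer: Price = V(0,0) = 0.1140


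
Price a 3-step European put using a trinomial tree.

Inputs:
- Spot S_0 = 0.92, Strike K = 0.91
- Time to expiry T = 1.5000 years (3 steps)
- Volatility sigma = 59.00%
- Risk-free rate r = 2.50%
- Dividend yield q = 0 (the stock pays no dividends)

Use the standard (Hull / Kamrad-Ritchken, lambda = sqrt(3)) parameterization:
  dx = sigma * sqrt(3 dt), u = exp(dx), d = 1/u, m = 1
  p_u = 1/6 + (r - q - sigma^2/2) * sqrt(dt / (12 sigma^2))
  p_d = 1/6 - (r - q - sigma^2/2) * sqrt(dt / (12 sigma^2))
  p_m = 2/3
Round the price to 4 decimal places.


Answer: Price = V(0,0) = 0.2089

Derivation:
dt = T/N = 0.500000; dx = sigma*sqrt(3*dt) = 0.722599
u = exp(dx) = 2.059781; d = 1/u = 0.485489
p_u = 0.115099, p_m = 0.666667, p_d = 0.218234
Discount per step: exp(-r*dt) = 0.987578
Stock lattice S(k, j) with j the centered position index:
  k=0: S(0,+0) = 0.9200
  k=1: S(1,-1) = 0.4466; S(1,+0) = 0.9200; S(1,+1) = 1.8950
  k=2: S(2,-2) = 0.2168; S(2,-1) = 0.4466; S(2,+0) = 0.9200; S(2,+1) = 1.8950; S(2,+2) = 3.9033
  k=3: S(3,-3) = 0.1053; S(3,-2) = 0.2168; S(3,-1) = 0.4466; S(3,+0) = 0.9200; S(3,+1) = 1.8950; S(3,+2) = 3.9033; S(3,+3) = 8.0399
Terminal payoffs V(N, j) = max(K - S_T, 0):
  V(3,-3) = 0.804725; V(3,-2) = 0.693157; V(3,-1) = 0.463350; V(3,+0) = 0.000000; V(3,+1) = 0.000000; V(3,+2) = 0.000000; V(3,+3) = 0.000000
Backward induction: V(k, j) = exp(-r*dt) * [p_u * V(k+1, j+1) + p_m * V(k+1, j) + p_d * V(k+1, j-1)]
  V(2,-2) = exp(-r*dt) * [p_u*0.463350 + p_m*0.693157 + p_d*0.804725] = 0.682470
  V(2,-1) = exp(-r*dt) * [p_u*0.000000 + p_m*0.463350 + p_d*0.693157] = 0.454454
  V(2,+0) = exp(-r*dt) * [p_u*0.000000 + p_m*0.000000 + p_d*0.463350] = 0.099863
  V(2,+1) = exp(-r*dt) * [p_u*0.000000 + p_m*0.000000 + p_d*0.000000] = 0.000000
  V(2,+2) = exp(-r*dt) * [p_u*0.000000 + p_m*0.000000 + p_d*0.000000] = 0.000000
  V(1,-1) = exp(-r*dt) * [p_u*0.099863 + p_m*0.454454 + p_d*0.682470] = 0.457645
  V(1,+0) = exp(-r*dt) * [p_u*0.000000 + p_m*0.099863 + p_d*0.454454] = 0.163693
  V(1,+1) = exp(-r*dt) * [p_u*0.000000 + p_m*0.000000 + p_d*0.099863] = 0.021523
  V(0,+0) = exp(-r*dt) * [p_u*0.021523 + p_m*0.163693 + p_d*0.457645] = 0.208853


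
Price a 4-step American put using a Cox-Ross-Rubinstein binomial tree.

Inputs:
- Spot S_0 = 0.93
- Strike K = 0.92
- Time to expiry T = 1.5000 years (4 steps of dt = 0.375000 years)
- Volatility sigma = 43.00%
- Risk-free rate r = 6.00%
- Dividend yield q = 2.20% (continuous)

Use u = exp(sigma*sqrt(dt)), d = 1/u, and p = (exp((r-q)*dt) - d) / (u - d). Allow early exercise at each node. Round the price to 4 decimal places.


Answer: Price = V(0,0) = 0.1541

Derivation:
dt = T/N = 0.375000
u = exp(sigma*sqrt(dt)) = 1.301243; d = 1/u = 0.768496
p = (exp((r-q)*dt) - d) / (u - d) = 0.461487
Discount per step: exp(-r*dt) = 0.977751
Stock lattice S(k, i) with i counting down-moves:
  k=0: S(0,0) = 0.9300
  k=1: S(1,0) = 1.2102; S(1,1) = 0.7147
  k=2: S(2,0) = 1.5747; S(2,1) = 0.9300; S(2,2) = 0.5492
  k=3: S(3,0) = 2.0491; S(3,1) = 1.2102; S(3,2) = 0.7147; S(3,3) = 0.4221
  k=4: S(4,0) = 2.6663; S(4,1) = 1.5747; S(4,2) = 0.9300; S(4,3) = 0.5492; S(4,4) = 0.3244
Terminal payoffs V(N, i) = max(K - S_T, 0):
  V(4,0) = 0.000000; V(4,1) = 0.000000; V(4,2) = 0.000000; V(4,3) = 0.370755; V(4,4) = 0.595624
Backward induction: V(k, i) = exp(-r*dt) * [p * V(k+1, i) + (1-p) * V(k+1, i+1)]; then take max(V_cont, immediate exercise) for American.
  V(3,0) = exp(-r*dt) * [p*0.000000 + (1-p)*0.000000] = 0.000000; exercise = 0.000000; V(3,0) = max -> 0.000000
  V(3,1) = exp(-r*dt) * [p*0.000000 + (1-p)*0.000000] = 0.000000; exercise = 0.000000; V(3,1) = max -> 0.000000
  V(3,2) = exp(-r*dt) * [p*0.000000 + (1-p)*0.370755] = 0.195214; exercise = 0.205299; V(3,2) = max -> 0.205299
  V(3,3) = exp(-r*dt) * [p*0.370755 + (1-p)*0.595624] = 0.480907; exercise = 0.497908; V(3,3) = max -> 0.497908
  V(2,0) = exp(-r*dt) * [p*0.000000 + (1-p)*0.000000] = 0.000000; exercise = 0.000000; V(2,0) = max -> 0.000000
  V(2,1) = exp(-r*dt) * [p*0.000000 + (1-p)*0.205299] = 0.108096; exercise = 0.000000; V(2,1) = max -> 0.108096
  V(2,2) = exp(-r*dt) * [p*0.205299 + (1-p)*0.497908] = 0.354799; exercise = 0.370755; V(2,2) = max -> 0.370755
  V(1,0) = exp(-r*dt) * [p*0.000000 + (1-p)*0.108096] = 0.056916; exercise = 0.000000; V(1,0) = max -> 0.056916
  V(1,1) = exp(-r*dt) * [p*0.108096 + (1-p)*0.370755] = 0.243989; exercise = 0.205299; V(1,1) = max -> 0.243989
  V(0,0) = exp(-r*dt) * [p*0.056916 + (1-p)*0.243989] = 0.154150; exercise = 0.000000; V(0,0) = max -> 0.154150


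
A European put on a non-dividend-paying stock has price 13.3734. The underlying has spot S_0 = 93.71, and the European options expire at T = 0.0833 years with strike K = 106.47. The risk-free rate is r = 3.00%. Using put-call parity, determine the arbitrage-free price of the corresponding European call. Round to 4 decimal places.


Put-call parity: C - P = S_0 * exp(-qT) - K * exp(-rT).
S_0 * exp(-qT) = 93.7100 * 1.00000000 = 93.71000000
K * exp(-rT) = 106.4700 * 0.99750412 = 106.20426365
C = P + S*exp(-qT) - K*exp(-rT)
C = 13.3734 + 93.71000000 - 106.20426365 = 0.8791

Answer: Call price = 0.8791


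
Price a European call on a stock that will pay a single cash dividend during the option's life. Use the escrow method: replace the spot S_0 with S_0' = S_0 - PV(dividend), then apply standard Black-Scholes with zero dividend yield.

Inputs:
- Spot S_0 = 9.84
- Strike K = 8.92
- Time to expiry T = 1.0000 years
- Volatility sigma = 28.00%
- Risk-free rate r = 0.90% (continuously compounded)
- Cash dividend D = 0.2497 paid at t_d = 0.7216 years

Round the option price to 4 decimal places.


Answer: Price = 1.4450

Derivation:
PV(D) = D * exp(-r * t_d) = 0.2497 * 0.99352664 = 0.24808360
S_0' = S_0 - PV(D) = 9.8400 - 0.24808360 = 9.59191640
d1 = (ln(S_0'/K) + (r + sigma^2/2)*T) / (sigma*sqrt(T)) = 0.43151698
d2 = d1 - sigma*sqrt(T) = 0.15151698
exp(-rT) = 0.99104038
N(d1) = 0.66695375; N(d2) = 0.56021604
C = S_0' * N(d1) - K * exp(-rT) * N(d2) = 9.59191640 * 0.66695375 - 8.9200 * 0.99104038 * 0.56021604 = 1.4450


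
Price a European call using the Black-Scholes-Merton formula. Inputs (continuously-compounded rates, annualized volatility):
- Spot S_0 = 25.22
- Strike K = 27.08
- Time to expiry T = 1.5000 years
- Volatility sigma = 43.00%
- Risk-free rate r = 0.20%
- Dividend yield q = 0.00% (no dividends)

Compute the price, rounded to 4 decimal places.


d1 = (ln(S/K) + (r - q + 0.5*sigma^2) * T) / (sigma * sqrt(T)) = 0.13389952
d2 = d1 - sigma * sqrt(T) = -0.39274078
exp(-rT) = 0.99700450; exp(-qT) = 1.00000000
C = S_0 * exp(-qT) * N(d1) - K * exp(-rT) * N(d2)
N(d1) = 0.55325898; N(d2) = 0.34725548
C = 25.2200 * 1.00000000 * 0.55325898 - 27.0800 * 0.99700450 * 0.34725548 = 4.5777

Answer: Price = 4.5777


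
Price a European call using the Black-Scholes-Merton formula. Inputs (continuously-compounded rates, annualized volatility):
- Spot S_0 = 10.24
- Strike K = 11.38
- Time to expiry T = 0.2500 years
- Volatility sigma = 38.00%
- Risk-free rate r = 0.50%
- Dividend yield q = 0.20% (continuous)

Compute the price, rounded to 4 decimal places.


d1 = (ln(S/K) + (r - q + 0.5*sigma^2) * T) / (sigma * sqrt(T)) = -0.45660952
d2 = d1 - sigma * sqrt(T) = -0.64660952
exp(-rT) = 0.99875078; exp(-qT) = 0.99950012
C = S_0 * exp(-qT) * N(d1) - K * exp(-rT) * N(d2)
N(d1) = 0.32397587; N(d2) = 0.25894235
C = 10.2400 * 0.99950012 * 0.32397587 - 11.3800 * 0.99875078 * 0.25894235 = 0.3728

Answer: Price = 0.3728
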